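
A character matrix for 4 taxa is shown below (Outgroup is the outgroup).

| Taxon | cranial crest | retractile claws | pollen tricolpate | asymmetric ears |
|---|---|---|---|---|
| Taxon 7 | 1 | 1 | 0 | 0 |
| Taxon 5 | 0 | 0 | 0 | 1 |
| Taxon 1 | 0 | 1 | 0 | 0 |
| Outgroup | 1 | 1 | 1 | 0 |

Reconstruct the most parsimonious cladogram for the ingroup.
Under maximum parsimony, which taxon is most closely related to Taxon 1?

Character polarity is set by the outgroup: the derived state is whichever differs from the outgroup's state, so for cranial crest, retractile claws, pollen tricolpate the derived state is '0', and for the remaining characters it is '1'.
cranial crest: derived state '0' in Taxon 1 and Taxon 5 only — synapomorphy for {Taxon 1, Taxon 5}.
retractile claws: derived state '0' in Taxon 5 only — an autapomorphy, so it tells us nothing about relationships among taxa.
All ingroup taxa share the derived state '0' for pollen tricolpate; it defines the ingroup but does not resolve relationships within it.
asymmetric ears (derived state '1') is unique to Taxon 5 (autapomorphy; uninformative for grouping).
Most parsimonious ingroup topology: ((Taxon 5,Taxon 1),Taxon 7).
Taxon 1 and Taxon 5 form a cherry on this tree, so they are sister taxa.

Taxon 5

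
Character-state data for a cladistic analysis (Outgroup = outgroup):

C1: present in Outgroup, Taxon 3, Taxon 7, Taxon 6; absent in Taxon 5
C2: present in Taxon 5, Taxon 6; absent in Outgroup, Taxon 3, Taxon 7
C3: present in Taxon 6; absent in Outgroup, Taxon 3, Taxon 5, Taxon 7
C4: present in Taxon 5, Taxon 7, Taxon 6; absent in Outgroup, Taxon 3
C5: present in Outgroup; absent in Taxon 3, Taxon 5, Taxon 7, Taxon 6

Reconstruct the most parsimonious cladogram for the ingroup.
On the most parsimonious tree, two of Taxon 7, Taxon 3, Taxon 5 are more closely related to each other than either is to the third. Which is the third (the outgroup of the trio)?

Taxon 3

Character polarity is set by the outgroup: the derived state is whichever differs from the outgroup's state, so for C1, C5 the derived state is 'absent', and for the remaining characters it is 'present'.
C1: derived state 'absent' in Taxon 5 only — an autapomorphy, so it tells us nothing about relationships among taxa.
C2: derived state 'present' in Taxon 5 and Taxon 6 only — synapomorphy for {Taxon 5, Taxon 6}.
C3 (derived state 'present') is unique to Taxon 6 (autapomorphy; uninformative for grouping).
C4 (derived state 'present') is shared by Taxon 5, Taxon 6, and Taxon 7 — a synapomorphy uniting that clade.
All ingroup taxa share the derived state 'absent' for C5; it defines the ingroup but does not resolve relationships within it.
Most parsimonious ingroup topology: (Taxon 3,((Taxon 5,Taxon 6),Taxon 7)).
Taxon 7 and Taxon 5 share a more recent common ancestor with each other than either does with Taxon 3, so Taxon 3 is the least closely related of the three.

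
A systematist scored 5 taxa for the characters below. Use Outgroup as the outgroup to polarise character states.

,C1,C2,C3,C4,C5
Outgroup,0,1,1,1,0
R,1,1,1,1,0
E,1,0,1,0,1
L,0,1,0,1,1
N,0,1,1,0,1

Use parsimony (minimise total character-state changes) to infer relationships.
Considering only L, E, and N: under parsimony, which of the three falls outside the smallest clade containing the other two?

L

Character polarity is set by the outgroup: the derived state is whichever differs from the outgroup's state, so for C2, C3, C4 the derived state is '0', and for the remaining characters it is '1'.
C1 (state '1') occurs in E and R but conflicts with the nesting implied by the other characters — most parsimoniously interpreted as homoplasy.
C2 (derived state '0') is unique to E (autapomorphy; uninformative for grouping).
C3: derived state '0' in L only — an autapomorphy, so it tells us nothing about relationships among taxa.
C4 (derived state '0') is shared by E and N — a synapomorphy uniting that clade.
C5 (derived state '1') is shared by E, L, and N — a synapomorphy uniting that clade.
Most parsimonious ingroup topology: (R,((E,N),L)).
E and N share a more recent common ancestor with each other than either does with L, so L is the least closely related of the three.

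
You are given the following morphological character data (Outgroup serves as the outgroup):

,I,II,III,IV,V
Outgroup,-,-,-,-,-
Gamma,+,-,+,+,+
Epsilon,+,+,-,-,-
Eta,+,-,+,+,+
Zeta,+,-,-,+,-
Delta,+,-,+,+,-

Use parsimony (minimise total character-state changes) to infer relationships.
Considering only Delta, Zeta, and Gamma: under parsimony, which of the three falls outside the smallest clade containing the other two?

Zeta

The outgroup has state '-' for every character, so '+' is the derived state throughout.
All ingroup taxa share the derived state '+' for I; it defines the ingroup but does not resolve relationships within it.
II: derived state '+' in Epsilon only — an autapomorphy, so it tells us nothing about relationships among taxa.
III: derived state '+' in Delta, Eta, and Gamma only — synapomorphy for {Delta, Eta, Gamma}.
IV: derived state '+' in Delta, Eta, Gamma, and Zeta only — synapomorphy for {Delta, Eta, Gamma, Zeta}.
V: derived state '+' in Eta and Gamma only — synapomorphy for {Eta, Gamma}.
Most parsimonious ingroup topology: ((((Gamma,Eta),Delta),Zeta),Epsilon).
Gamma and Delta share a more recent common ancestor with each other than either does with Zeta, so Zeta is the least closely related of the three.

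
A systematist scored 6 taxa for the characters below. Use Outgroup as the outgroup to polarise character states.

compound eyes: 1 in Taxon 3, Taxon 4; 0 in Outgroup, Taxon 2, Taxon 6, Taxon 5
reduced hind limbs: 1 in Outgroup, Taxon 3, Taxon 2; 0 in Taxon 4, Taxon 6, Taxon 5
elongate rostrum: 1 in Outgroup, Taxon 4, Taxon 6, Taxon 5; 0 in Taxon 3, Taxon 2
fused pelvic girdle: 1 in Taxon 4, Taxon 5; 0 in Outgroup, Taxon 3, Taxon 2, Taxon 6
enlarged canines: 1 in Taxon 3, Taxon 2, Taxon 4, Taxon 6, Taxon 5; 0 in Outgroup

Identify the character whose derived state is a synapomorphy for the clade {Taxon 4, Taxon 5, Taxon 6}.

reduced hind limbs

Character polarity is set by the outgroup: the derived state is whichever differs from the outgroup's state, so for reduced hind limbs, elongate rostrum the derived state is '0', and for the remaining characters it is '1'.
compound eyes (state '1') occurs in Taxon 3 and Taxon 4 but conflicts with the nesting implied by the other characters — most parsimoniously interpreted as homoplasy.
reduced hind limbs: derived state '0' in Taxon 4, Taxon 5, and Taxon 6 only — synapomorphy for {Taxon 4, Taxon 5, Taxon 6}.
Only Taxon 2 and Taxon 3 show the derived state '0' for elongate rostrum, supporting them as a clade.
fused pelvic girdle (derived state '1') is shared by Taxon 4 and Taxon 5 — a synapomorphy uniting that clade.
All ingroup taxa share the derived state '1' for enlarged canines; it defines the ingroup but does not resolve relationships within it.
Most parsimonious ingroup topology: ((Taxon 3,Taxon 2),((Taxon 4,Taxon 5),Taxon 6)).
The clade {Taxon 4, Taxon 5, Taxon 6} is supported by reduced hind limbs: its derived state '0' occurs in exactly those taxa and in no other taxon (including the outgroup).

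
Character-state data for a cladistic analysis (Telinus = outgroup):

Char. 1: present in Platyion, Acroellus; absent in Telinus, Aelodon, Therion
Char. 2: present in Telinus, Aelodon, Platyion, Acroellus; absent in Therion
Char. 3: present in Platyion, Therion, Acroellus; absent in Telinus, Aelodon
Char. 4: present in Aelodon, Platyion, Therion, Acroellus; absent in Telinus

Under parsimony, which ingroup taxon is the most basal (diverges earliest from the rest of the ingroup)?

Aelodon

Character polarity is set by the outgroup: the derived state is whichever differs from the outgroup's state, so for Char. 2 the derived state is 'absent', and for the remaining characters it is 'present'.
Char. 1: derived state 'present' in Acroellus and Platyion only — synapomorphy for {Acroellus, Platyion}.
Char. 2 (derived state 'absent') is unique to Therion (autapomorphy; uninformative for grouping).
Char. 3: derived state 'present' in Acroellus, Platyion, and Therion only — synapomorphy for {Acroellus, Platyion, Therion}.
Char. 4 (derived state 'present') is shared by all ingroup taxa — unites the whole ingroup.
Most parsimonious ingroup topology: (Aelodon,((Platyion,Acroellus),Therion)).
Aelodon is sister to the clade containing all other ingroup taxa, so it is the earliest-diverging (most basal) ingroup lineage.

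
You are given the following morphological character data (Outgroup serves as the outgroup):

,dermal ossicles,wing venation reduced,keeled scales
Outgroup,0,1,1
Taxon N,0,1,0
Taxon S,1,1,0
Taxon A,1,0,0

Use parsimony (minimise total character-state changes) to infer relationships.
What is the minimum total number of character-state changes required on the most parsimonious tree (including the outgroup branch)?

Character polarity is set by the outgroup: the derived state is whichever differs from the outgroup's state, so for wing venation reduced, keeled scales the derived state is '0', and for the remaining characters it is '1'.
Only Taxon A and Taxon S show the derived state '1' for dermal ossicles, supporting them as a clade.
wing venation reduced (derived state '0') is unique to Taxon A (autapomorphy; uninformative for grouping).
All ingroup taxa share the derived state '0' for keeled scales; it defines the ingroup but does not resolve relationships within it.
Most parsimonious ingroup topology: (Taxon N,(Taxon S,Taxon A)).
Changes per character on this tree: dermal ossicles: 1; wing venation reduced: 1; keeled scales: 1.
Total = 3.

3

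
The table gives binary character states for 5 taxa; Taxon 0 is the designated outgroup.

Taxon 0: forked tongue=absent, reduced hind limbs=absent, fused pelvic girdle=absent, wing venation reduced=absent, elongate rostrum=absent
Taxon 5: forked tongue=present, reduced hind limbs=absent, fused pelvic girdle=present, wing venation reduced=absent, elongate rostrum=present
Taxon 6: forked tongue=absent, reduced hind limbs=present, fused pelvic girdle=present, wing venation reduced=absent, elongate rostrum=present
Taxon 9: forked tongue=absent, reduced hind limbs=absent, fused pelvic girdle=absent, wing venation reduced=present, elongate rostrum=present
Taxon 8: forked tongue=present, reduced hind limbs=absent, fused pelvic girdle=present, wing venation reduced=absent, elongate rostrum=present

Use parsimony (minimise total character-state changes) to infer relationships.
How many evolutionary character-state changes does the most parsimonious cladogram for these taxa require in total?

5

The outgroup has state 'absent' for every character, so 'present' is the derived state throughout.
forked tongue: derived state 'present' in Taxon 5 and Taxon 8 only — synapomorphy for {Taxon 5, Taxon 8}.
reduced hind limbs (derived state 'present') is unique to Taxon 6 (autapomorphy; uninformative for grouping).
fused pelvic girdle (derived state 'present') is shared by Taxon 5, Taxon 6, and Taxon 8 — a synapomorphy uniting that clade.
wing venation reduced (derived state 'present') is unique to Taxon 9 (autapomorphy; uninformative for grouping).
All ingroup taxa share the derived state 'present' for elongate rostrum; it defines the ingroup but does not resolve relationships within it.
Most parsimonious ingroup topology: (((Taxon 5,Taxon 8),Taxon 6),Taxon 9).
Changes per character on this tree: forked tongue: 1; reduced hind limbs: 1; fused pelvic girdle: 1; wing venation reduced: 1; elongate rostrum: 1.
Total = 5.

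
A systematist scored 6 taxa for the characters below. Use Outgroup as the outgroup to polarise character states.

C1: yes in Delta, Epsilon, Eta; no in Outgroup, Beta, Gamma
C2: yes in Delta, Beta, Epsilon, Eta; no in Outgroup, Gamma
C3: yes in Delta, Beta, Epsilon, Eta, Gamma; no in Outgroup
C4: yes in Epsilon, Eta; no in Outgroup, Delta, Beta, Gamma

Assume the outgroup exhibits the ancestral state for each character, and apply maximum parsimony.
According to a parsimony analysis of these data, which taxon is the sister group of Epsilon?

Eta

The outgroup has state 'no' for every character, so 'yes' is the derived state throughout.
Only Delta, Epsilon, and Eta show the derived state 'yes' for C1, supporting them as a clade.
C2: derived state 'yes' in Beta, Delta, Epsilon, and Eta only — synapomorphy for {Beta, Delta, Epsilon, Eta}.
All ingroup taxa share the derived state 'yes' for C3; it defines the ingroup but does not resolve relationships within it.
C4 (derived state 'yes') is shared by Epsilon and Eta — a synapomorphy uniting that clade.
Most parsimonious ingroup topology: (((Delta,(Epsilon,Eta)),Beta),Gamma).
Epsilon and Eta form a cherry on this tree, so they are sister taxa.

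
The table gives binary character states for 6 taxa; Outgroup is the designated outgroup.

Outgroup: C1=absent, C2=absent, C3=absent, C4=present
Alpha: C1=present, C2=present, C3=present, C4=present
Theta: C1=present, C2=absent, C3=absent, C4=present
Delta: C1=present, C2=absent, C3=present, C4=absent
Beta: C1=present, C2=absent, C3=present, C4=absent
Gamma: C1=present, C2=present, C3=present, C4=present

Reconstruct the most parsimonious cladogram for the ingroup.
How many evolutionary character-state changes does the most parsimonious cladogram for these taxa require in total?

Character polarity is set by the outgroup: the derived state is whichever differs from the outgroup's state, so for C4 the derived state is 'absent', and for the remaining characters it is 'present'.
All ingroup taxa share the derived state 'present' for C1; it defines the ingroup but does not resolve relationships within it.
C2: derived state 'present' in Alpha and Gamma only — synapomorphy for {Alpha, Gamma}.
C3: derived state 'present' in Alpha, Beta, Delta, and Gamma only — synapomorphy for {Alpha, Beta, Delta, Gamma}.
Only Beta and Delta show the derived state 'absent' for C4, supporting them as a clade.
Most parsimonious ingroup topology: (((Alpha,Gamma),(Delta,Beta)),Theta).
Changes per character on this tree: C1: 1; C2: 1; C3: 1; C4: 1.
Total = 4.

4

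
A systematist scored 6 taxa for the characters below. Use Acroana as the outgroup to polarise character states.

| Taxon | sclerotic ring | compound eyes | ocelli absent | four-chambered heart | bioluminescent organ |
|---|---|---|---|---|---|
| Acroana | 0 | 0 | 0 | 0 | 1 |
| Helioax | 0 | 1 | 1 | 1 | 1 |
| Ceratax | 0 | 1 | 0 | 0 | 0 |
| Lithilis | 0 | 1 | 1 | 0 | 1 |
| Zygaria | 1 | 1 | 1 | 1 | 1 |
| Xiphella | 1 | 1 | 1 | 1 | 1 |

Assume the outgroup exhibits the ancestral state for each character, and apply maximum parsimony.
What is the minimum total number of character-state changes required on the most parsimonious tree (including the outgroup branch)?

Character polarity is set by the outgroup: the derived state is whichever differs from the outgroup's state, so for bioluminescent organ the derived state is '0', and for the remaining characters it is '1'.
Only Xiphella and Zygaria show the derived state '1' for sclerotic ring, supporting them as a clade.
All ingroup taxa share the derived state '1' for compound eyes; it defines the ingroup but does not resolve relationships within it.
ocelli absent (derived state '1') is shared by Helioax, Lithilis, Xiphella, and Zygaria — a synapomorphy uniting that clade.
four-chambered heart (derived state '1') is shared by Helioax, Xiphella, and Zygaria — a synapomorphy uniting that clade.
bioluminescent organ (derived state '0') is unique to Ceratax (autapomorphy; uninformative for grouping).
Most parsimonious ingroup topology: (((Helioax,(Zygaria,Xiphella)),Lithilis),Ceratax).
Changes per character on this tree: sclerotic ring: 1; compound eyes: 1; ocelli absent: 1; four-chambered heart: 1; bioluminescent organ: 1.
Total = 5.

5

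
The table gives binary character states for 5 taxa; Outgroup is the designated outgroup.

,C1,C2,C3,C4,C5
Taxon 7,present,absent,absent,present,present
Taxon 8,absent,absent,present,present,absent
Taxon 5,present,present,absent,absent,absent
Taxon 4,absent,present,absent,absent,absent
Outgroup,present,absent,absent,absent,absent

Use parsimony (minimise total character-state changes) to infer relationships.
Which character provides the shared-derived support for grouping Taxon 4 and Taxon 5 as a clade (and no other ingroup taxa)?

C2

Character polarity is set by the outgroup: the derived state is whichever differs from the outgroup's state, so for C1 the derived state is 'absent', and for the remaining characters it is 'present'.
C1 groups Taxon 4 and Taxon 8, which is incompatible with the clades supported by the remaining characters; treating it as convergent (homoplasy) costs fewer steps than any alternative tree.
Only Taxon 4 and Taxon 5 show the derived state 'present' for C2, supporting them as a clade.
C3: derived state 'present' in Taxon 8 only — an autapomorphy, so it tells us nothing about relationships among taxa.
C4 (derived state 'present') is shared by Taxon 7 and Taxon 8 — a synapomorphy uniting that clade.
C5 (derived state 'present') is unique to Taxon 7 (autapomorphy; uninformative for grouping).
Most parsimonious ingroup topology: ((Taxon 5,Taxon 4),(Taxon 7,Taxon 8)).
The clade {Taxon 4, Taxon 5} is supported by C2: its derived state 'present' occurs in exactly those taxa and in no other taxon (including the outgroup).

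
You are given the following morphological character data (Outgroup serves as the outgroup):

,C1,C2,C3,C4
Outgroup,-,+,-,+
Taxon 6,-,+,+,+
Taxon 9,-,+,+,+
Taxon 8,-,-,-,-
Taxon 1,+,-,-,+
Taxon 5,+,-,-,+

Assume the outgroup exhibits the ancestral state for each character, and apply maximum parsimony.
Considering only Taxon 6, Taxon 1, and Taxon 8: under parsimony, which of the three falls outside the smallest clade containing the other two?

Taxon 6

Character polarity is set by the outgroup: the derived state is whichever differs from the outgroup's state, so for C2, C4 the derived state is '-', and for the remaining characters it is '+'.
C1 (derived state '+') is shared by Taxon 1 and Taxon 5 — a synapomorphy uniting that clade.
Only Taxon 1, Taxon 5, and Taxon 8 show the derived state '-' for C2, supporting them as a clade.
C3 (derived state '+') is shared by Taxon 6 and Taxon 9 — a synapomorphy uniting that clade.
C4: derived state '-' in Taxon 8 only — an autapomorphy, so it tells us nothing about relationships among taxa.
Most parsimonious ingroup topology: ((Taxon 6,Taxon 9),(Taxon 8,(Taxon 1,Taxon 5))).
Taxon 8 and Taxon 1 share a more recent common ancestor with each other than either does with Taxon 6, so Taxon 6 is the least closely related of the three.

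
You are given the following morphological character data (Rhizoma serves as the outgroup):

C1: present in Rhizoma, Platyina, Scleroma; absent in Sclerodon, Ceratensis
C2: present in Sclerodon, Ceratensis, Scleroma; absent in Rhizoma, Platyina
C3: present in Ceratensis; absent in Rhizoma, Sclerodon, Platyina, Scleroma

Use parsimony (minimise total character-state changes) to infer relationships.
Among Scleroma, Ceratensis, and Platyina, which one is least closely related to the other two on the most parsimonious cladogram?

Character polarity is set by the outgroup: the derived state is whichever differs from the outgroup's state, so for C1 the derived state is 'absent', and for the remaining characters it is 'present'.
C1: derived state 'absent' in Ceratensis and Sclerodon only — synapomorphy for {Ceratensis, Sclerodon}.
Only Ceratensis, Sclerodon, and Scleroma show the derived state 'present' for C2, supporting them as a clade.
C3: derived state 'present' in Ceratensis only — an autapomorphy, so it tells us nothing about relationships among taxa.
Most parsimonious ingroup topology: ((Scleroma,(Sclerodon,Ceratensis)),Platyina).
Scleroma and Ceratensis share a more recent common ancestor with each other than either does with Platyina, so Platyina is the least closely related of the three.

Platyina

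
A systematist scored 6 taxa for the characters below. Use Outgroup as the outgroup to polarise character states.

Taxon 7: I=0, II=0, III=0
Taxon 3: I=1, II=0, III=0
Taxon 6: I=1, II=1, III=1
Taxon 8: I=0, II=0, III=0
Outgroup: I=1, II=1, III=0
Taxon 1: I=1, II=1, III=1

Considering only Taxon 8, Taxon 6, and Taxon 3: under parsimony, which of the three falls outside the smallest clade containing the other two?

Character polarity is set by the outgroup: the derived state is whichever differs from the outgroup's state, so for I, II the derived state is '0', and for the remaining characters it is '1'.
Only Taxon 7 and Taxon 8 show the derived state '0' for I, supporting them as a clade.
Only Taxon 3, Taxon 7, and Taxon 8 show the derived state '0' for II, supporting them as a clade.
III: derived state '1' in Taxon 1 and Taxon 6 only — synapomorphy for {Taxon 1, Taxon 6}.
Most parsimonious ingroup topology: ((Taxon 3,(Taxon 7,Taxon 8)),(Taxon 1,Taxon 6)).
Taxon 8 and Taxon 3 share a more recent common ancestor with each other than either does with Taxon 6, so Taxon 6 is the least closely related of the three.

Taxon 6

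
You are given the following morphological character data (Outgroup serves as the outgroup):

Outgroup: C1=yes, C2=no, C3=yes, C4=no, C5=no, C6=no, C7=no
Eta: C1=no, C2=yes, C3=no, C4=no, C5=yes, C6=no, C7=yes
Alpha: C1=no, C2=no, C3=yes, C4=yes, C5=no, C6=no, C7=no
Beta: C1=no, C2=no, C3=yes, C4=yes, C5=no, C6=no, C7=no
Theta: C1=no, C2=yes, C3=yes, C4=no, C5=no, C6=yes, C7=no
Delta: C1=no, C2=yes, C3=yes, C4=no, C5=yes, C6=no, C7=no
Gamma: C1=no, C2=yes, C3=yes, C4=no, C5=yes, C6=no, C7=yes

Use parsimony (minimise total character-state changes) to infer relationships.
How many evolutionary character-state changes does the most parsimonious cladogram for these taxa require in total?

Character polarity is set by the outgroup: the derived state is whichever differs from the outgroup's state, so for C1, C3 the derived state is 'no', and for the remaining characters it is 'yes'.
C1 (derived state 'no') is shared by all ingroup taxa — unites the whole ingroup.
C2 (derived state 'yes') is shared by Delta, Eta, Gamma, and Theta — a synapomorphy uniting that clade.
C3: derived state 'no' in Eta only — an autapomorphy, so it tells us nothing about relationships among taxa.
C4 (derived state 'yes') is shared by Alpha and Beta — a synapomorphy uniting that clade.
C5: derived state 'yes' in Delta, Eta, and Gamma only — synapomorphy for {Delta, Eta, Gamma}.
C6 (derived state 'yes') is unique to Theta (autapomorphy; uninformative for grouping).
Only Eta and Gamma show the derived state 'yes' for C7, supporting them as a clade.
Most parsimonious ingroup topology: ((((Eta,Gamma),Delta),Theta),(Alpha,Beta)).
Changes per character on this tree: C1: 1; C2: 1; C3: 1; C4: 1; C5: 1; C6: 1; C7: 1.
Total = 7.

7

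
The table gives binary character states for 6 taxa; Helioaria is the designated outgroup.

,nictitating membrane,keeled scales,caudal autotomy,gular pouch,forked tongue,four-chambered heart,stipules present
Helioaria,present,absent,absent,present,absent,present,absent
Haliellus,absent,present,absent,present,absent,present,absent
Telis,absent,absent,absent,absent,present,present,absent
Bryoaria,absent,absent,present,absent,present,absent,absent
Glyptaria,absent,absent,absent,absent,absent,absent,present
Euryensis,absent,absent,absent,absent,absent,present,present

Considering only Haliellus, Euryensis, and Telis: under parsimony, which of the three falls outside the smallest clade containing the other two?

Haliellus

Character polarity is set by the outgroup: the derived state is whichever differs from the outgroup's state, so for nictitating membrane, gular pouch, four-chambered heart the derived state is 'absent', and for the remaining characters it is 'present'.
All ingroup taxa share the derived state 'absent' for nictitating membrane; it defines the ingroup but does not resolve relationships within it.
keeled scales (derived state 'present') is unique to Haliellus (autapomorphy; uninformative for grouping).
caudal autotomy: derived state 'present' in Bryoaria only — an autapomorphy, so it tells us nothing about relationships among taxa.
Only Bryoaria, Euryensis, Glyptaria, and Telis show the derived state 'absent' for gular pouch, supporting them as a clade.
forked tongue (derived state 'present') is shared by Bryoaria and Telis — a synapomorphy uniting that clade.
four-chambered heart groups Bryoaria and Glyptaria, which is incompatible with the clades supported by the remaining characters; treating it as convergent (homoplasy) costs fewer steps than any alternative tree.
stipules present (derived state 'present') is shared by Euryensis and Glyptaria — a synapomorphy uniting that clade.
Most parsimonious ingroup topology: (Haliellus,((Telis,Bryoaria),(Glyptaria,Euryensis))).
Telis and Euryensis share a more recent common ancestor with each other than either does with Haliellus, so Haliellus is the least closely related of the three.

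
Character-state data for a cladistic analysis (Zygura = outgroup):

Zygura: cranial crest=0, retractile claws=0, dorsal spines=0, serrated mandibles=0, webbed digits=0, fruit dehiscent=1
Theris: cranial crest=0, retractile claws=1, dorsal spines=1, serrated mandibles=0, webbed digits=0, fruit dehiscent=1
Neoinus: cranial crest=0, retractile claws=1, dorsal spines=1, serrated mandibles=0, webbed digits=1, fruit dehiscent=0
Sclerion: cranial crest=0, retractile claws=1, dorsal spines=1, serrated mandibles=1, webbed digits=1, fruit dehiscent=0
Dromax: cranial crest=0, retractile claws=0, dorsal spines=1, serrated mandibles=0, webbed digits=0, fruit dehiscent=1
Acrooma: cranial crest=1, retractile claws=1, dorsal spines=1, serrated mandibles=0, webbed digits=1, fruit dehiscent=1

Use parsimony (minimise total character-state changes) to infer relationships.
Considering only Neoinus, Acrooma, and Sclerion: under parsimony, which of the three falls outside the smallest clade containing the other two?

Acrooma

Character polarity is set by the outgroup: the derived state is whichever differs from the outgroup's state, so for fruit dehiscent the derived state is '0', and for the remaining characters it is '1'.
cranial crest: derived state '1' in Acrooma only — an autapomorphy, so it tells us nothing about relationships among taxa.
retractile claws: derived state '1' in Acrooma, Neoinus, Sclerion, and Theris only — synapomorphy for {Acrooma, Neoinus, Sclerion, Theris}.
dorsal spines (derived state '1') is shared by all ingroup taxa — unites the whole ingroup.
serrated mandibles (derived state '1') is unique to Sclerion (autapomorphy; uninformative for grouping).
webbed digits: derived state '1' in Acrooma, Neoinus, and Sclerion only — synapomorphy for {Acrooma, Neoinus, Sclerion}.
Only Neoinus and Sclerion show the derived state '0' for fruit dehiscent, supporting them as a clade.
Most parsimonious ingroup topology: ((Theris,((Neoinus,Sclerion),Acrooma)),Dromax).
Neoinus and Sclerion share a more recent common ancestor with each other than either does with Acrooma, so Acrooma is the least closely related of the three.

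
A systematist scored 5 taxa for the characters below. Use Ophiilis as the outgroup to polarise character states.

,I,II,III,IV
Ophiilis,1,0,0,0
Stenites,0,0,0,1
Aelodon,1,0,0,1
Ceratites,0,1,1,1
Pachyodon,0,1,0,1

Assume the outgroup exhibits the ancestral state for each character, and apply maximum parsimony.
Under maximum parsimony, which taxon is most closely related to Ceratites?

Character polarity is set by the outgroup: the derived state is whichever differs from the outgroup's state, so for I the derived state is '0', and for the remaining characters it is '1'.
I: derived state '0' in Ceratites, Pachyodon, and Stenites only — synapomorphy for {Ceratites, Pachyodon, Stenites}.
II: derived state '1' in Ceratites and Pachyodon only — synapomorphy for {Ceratites, Pachyodon}.
III (derived state '1') is unique to Ceratites (autapomorphy; uninformative for grouping).
IV (derived state '1') is shared by all ingroup taxa — unites the whole ingroup.
Most parsimonious ingroup topology: ((Stenites,(Ceratites,Pachyodon)),Aelodon).
Ceratites and Pachyodon form a cherry on this tree, so they are sister taxa.

Pachyodon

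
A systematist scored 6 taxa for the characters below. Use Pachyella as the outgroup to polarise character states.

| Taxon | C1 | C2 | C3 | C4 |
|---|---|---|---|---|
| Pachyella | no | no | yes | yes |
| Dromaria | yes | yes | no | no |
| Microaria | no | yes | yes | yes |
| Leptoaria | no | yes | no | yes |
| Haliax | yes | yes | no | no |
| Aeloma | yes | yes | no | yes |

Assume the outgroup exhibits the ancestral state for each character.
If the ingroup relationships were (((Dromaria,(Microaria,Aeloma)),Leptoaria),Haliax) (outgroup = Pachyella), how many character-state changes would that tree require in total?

8

Map each character onto (((Dromaria,(Microaria,Aeloma)),Leptoaria),Haliax) (rooted by Pachyella) and count the minimum state changes it requires (Fitch parsimony):
C1: 3; C2: 1; C3: 2; C4: 2.
Total tree length = 8.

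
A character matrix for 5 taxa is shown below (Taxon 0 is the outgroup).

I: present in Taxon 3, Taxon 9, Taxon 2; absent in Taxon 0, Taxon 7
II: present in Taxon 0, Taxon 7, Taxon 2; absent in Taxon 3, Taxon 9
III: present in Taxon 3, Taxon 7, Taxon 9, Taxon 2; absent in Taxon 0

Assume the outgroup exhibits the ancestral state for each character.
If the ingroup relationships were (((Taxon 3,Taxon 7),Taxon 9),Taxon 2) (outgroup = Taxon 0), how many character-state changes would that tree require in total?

Map each character onto (((Taxon 3,Taxon 7),Taxon 9),Taxon 2) (rooted by Taxon 0) and count the minimum state changes it requires (Fitch parsimony):
I: 2; II: 2; III: 1.
Total tree length = 5.

5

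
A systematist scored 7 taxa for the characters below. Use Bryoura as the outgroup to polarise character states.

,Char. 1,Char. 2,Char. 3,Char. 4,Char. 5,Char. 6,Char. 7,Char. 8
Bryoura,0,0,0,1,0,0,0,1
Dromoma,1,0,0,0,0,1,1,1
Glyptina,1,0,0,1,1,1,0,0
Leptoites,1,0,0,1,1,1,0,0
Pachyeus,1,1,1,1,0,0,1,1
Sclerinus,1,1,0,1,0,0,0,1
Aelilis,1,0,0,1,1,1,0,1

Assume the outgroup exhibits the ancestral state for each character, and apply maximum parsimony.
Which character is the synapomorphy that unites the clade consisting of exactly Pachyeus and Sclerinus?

Char. 2

Character polarity is set by the outgroup: the derived state is whichever differs from the outgroup's state, so for Char. 4, Char. 8 the derived state is '0', and for the remaining characters it is '1'.
All ingroup taxa share the derived state '1' for Char. 1; it defines the ingroup but does not resolve relationships within it.
Only Pachyeus and Sclerinus show the derived state '1' for Char. 2, supporting them as a clade.
Char. 3: derived state '1' in Pachyeus only — an autapomorphy, so it tells us nothing about relationships among taxa.
Char. 4: derived state '0' in Dromoma only — an autapomorphy, so it tells us nothing about relationships among taxa.
Char. 5: derived state '1' in Aelilis, Glyptina, and Leptoites only — synapomorphy for {Aelilis, Glyptina, Leptoites}.
Char. 6 (derived state '1') is shared by Aelilis, Dromoma, Glyptina, and Leptoites — a synapomorphy uniting that clade.
Char. 7 (state '1') occurs in Dromoma and Pachyeus but conflicts with the nesting implied by the other characters — most parsimoniously interpreted as homoplasy.
Char. 8: derived state '0' in Glyptina and Leptoites only — synapomorphy for {Glyptina, Leptoites}.
Most parsimonious ingroup topology: ((Dromoma,((Glyptina,Leptoites),Aelilis)),(Pachyeus,Sclerinus)).
The clade {Pachyeus, Sclerinus} is supported by Char. 2: its derived state '1' occurs in exactly those taxa and in no other taxon (including the outgroup).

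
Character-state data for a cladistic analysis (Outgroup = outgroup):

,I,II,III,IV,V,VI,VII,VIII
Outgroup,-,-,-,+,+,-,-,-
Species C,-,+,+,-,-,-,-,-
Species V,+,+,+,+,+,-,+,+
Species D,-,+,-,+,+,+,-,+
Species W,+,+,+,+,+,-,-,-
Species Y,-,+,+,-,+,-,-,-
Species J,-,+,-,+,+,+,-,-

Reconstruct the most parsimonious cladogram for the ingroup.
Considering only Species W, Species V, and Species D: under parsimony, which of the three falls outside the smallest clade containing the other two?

Species D

Character polarity is set by the outgroup: the derived state is whichever differs from the outgroup's state, so for IV, V the derived state is '-', and for the remaining characters it is '+'.
Only Species V and Species W show the derived state '+' for I, supporting them as a clade.
All ingroup taxa share the derived state '+' for II; it defines the ingroup but does not resolve relationships within it.
III: derived state '+' in Species C, Species V, Species W, and Species Y only — synapomorphy for {Species C, Species V, Species W, Species Y}.
IV (derived state '-') is shared by Species C and Species Y — a synapomorphy uniting that clade.
V (derived state '-') is unique to Species C (autapomorphy; uninformative for grouping).
VI (derived state '+') is shared by Species D and Species J — a synapomorphy uniting that clade.
VII: derived state '+' in Species V only — an autapomorphy, so it tells us nothing about relationships among taxa.
VIII groups Species D and Species V, which is incompatible with the clades supported by the remaining characters; treating it as convergent (homoplasy) costs fewer steps than any alternative tree.
Most parsimonious ingroup topology: (((Species C,Species Y),(Species V,Species W)),(Species D,Species J)).
Species W and Species V share a more recent common ancestor with each other than either does with Species D, so Species D is the least closely related of the three.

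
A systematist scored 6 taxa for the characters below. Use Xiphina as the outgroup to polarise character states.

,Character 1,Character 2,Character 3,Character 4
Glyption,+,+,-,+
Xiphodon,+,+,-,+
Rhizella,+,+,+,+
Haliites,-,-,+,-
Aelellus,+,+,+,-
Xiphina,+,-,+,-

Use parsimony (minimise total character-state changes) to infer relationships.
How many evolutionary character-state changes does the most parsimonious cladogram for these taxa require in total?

4

Character polarity is set by the outgroup: the derived state is whichever differs from the outgroup's state, so for Character 1, Character 3 the derived state is '-', and for the remaining characters it is '+'.
Character 1 (derived state '-') is unique to Haliites (autapomorphy; uninformative for grouping).
Only Aelellus, Glyption, Rhizella, and Xiphodon show the derived state '+' for Character 2, supporting them as a clade.
Only Glyption and Xiphodon show the derived state '-' for Character 3, supporting them as a clade.
Only Glyption, Rhizella, and Xiphodon show the derived state '+' for Character 4, supporting them as a clade.
Most parsimonious ingroup topology: (Haliites,((Rhizella,(Xiphodon,Glyption)),Aelellus)).
Changes per character on this tree: Character 1: 1; Character 2: 1; Character 3: 1; Character 4: 1.
Total = 4.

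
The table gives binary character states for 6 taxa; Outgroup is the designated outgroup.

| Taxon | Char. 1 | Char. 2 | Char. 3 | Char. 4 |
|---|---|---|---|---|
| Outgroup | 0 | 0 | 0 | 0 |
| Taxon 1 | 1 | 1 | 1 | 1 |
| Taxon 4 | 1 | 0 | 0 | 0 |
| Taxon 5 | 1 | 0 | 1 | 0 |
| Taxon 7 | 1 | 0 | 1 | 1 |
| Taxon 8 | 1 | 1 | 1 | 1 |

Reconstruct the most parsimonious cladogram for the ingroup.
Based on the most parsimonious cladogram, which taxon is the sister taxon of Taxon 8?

The outgroup has state '0' for every character, so '1' is the derived state throughout.
Char. 1 (derived state '1') is shared by all ingroup taxa — unites the whole ingroup.
Char. 2: derived state '1' in Taxon 1 and Taxon 8 only — synapomorphy for {Taxon 1, Taxon 8}.
Char. 3: derived state '1' in Taxon 1, Taxon 5, Taxon 7, and Taxon 8 only — synapomorphy for {Taxon 1, Taxon 5, Taxon 7, Taxon 8}.
Char. 4: derived state '1' in Taxon 1, Taxon 7, and Taxon 8 only — synapomorphy for {Taxon 1, Taxon 7, Taxon 8}.
Most parsimonious ingroup topology: ((((Taxon 1,Taxon 8),Taxon 7),Taxon 5),Taxon 4).
Taxon 8 and Taxon 1 form a cherry on this tree, so they are sister taxa.

Taxon 1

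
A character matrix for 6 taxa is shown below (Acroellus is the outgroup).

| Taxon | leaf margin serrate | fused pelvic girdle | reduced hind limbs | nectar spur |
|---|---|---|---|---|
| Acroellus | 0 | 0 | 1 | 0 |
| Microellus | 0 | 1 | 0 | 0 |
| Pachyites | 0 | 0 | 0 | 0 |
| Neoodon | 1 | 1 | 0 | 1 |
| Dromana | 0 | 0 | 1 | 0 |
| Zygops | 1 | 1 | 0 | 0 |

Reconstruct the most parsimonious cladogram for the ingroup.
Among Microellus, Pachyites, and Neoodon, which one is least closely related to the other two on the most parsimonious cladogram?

Pachyites

Character polarity is set by the outgroup: the derived state is whichever differs from the outgroup's state, so for reduced hind limbs the derived state is '0', and for the remaining characters it is '1'.
leaf margin serrate (derived state '1') is shared by Neoodon and Zygops — a synapomorphy uniting that clade.
fused pelvic girdle: derived state '1' in Microellus, Neoodon, and Zygops only — synapomorphy for {Microellus, Neoodon, Zygops}.
Only Microellus, Neoodon, Pachyites, and Zygops show the derived state '0' for reduced hind limbs, supporting them as a clade.
nectar spur (derived state '1') is unique to Neoodon (autapomorphy; uninformative for grouping).
Most parsimonious ingroup topology: (((Microellus,(Neoodon,Zygops)),Pachyites),Dromana).
Neoodon and Microellus share a more recent common ancestor with each other than either does with Pachyites, so Pachyites is the least closely related of the three.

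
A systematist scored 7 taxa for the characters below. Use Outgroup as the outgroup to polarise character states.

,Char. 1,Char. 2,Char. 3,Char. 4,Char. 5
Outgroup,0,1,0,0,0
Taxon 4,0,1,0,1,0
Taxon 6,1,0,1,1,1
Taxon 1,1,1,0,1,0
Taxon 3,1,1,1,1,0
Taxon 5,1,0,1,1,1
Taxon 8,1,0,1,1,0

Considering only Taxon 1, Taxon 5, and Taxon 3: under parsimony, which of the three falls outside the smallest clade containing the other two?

Taxon 1

Character polarity is set by the outgroup: the derived state is whichever differs from the outgroup's state, so for Char. 2 the derived state is '0', and for the remaining characters it is '1'.
Char. 1: derived state '1' in Taxon 1, Taxon 3, Taxon 5, Taxon 6, and Taxon 8 only — synapomorphy for {Taxon 1, Taxon 3, Taxon 5, Taxon 6, Taxon 8}.
Char. 2 (derived state '0') is shared by Taxon 5, Taxon 6, and Taxon 8 — a synapomorphy uniting that clade.
Char. 3: derived state '1' in Taxon 3, Taxon 5, Taxon 6, and Taxon 8 only — synapomorphy for {Taxon 3, Taxon 5, Taxon 6, Taxon 8}.
All ingroup taxa share the derived state '1' for Char. 4; it defines the ingroup but does not resolve relationships within it.
Char. 5: derived state '1' in Taxon 5 and Taxon 6 only — synapomorphy for {Taxon 5, Taxon 6}.
Most parsimonious ingroup topology: (Taxon 4,((((Taxon 6,Taxon 5),Taxon 8),Taxon 3),Taxon 1)).
Taxon 5 and Taxon 3 share a more recent common ancestor with each other than either does with Taxon 1, so Taxon 1 is the least closely related of the three.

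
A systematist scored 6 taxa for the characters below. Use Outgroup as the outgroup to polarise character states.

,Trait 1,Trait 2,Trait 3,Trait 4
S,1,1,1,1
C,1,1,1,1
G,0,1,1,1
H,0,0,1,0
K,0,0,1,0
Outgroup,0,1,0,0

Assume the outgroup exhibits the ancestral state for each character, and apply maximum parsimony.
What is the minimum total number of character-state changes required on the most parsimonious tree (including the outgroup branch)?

Character polarity is set by the outgroup: the derived state is whichever differs from the outgroup's state, so for Trait 2 the derived state is '0', and for the remaining characters it is '1'.
Only C and S show the derived state '1' for Trait 1, supporting them as a clade.
Trait 2 (derived state '0') is shared by H and K — a synapomorphy uniting that clade.
Trait 3 (derived state '1') is shared by all ingroup taxa — unites the whole ingroup.
Only C, G, and S show the derived state '1' for Trait 4, supporting them as a clade.
Most parsimonious ingroup topology: (((S,C),G),(H,K)).
Changes per character on this tree: Trait 1: 1; Trait 2: 1; Trait 3: 1; Trait 4: 1.
Total = 4.

4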